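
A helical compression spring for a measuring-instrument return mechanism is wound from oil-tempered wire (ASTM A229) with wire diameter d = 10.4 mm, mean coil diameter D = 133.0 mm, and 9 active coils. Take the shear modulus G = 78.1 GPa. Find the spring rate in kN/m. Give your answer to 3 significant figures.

5.39 kN/m

k = Gd⁴/(8D³N_a) = (78.1×10³ × 10.4⁴) / (8 × 133.0³ × 9)
  = 9.1366e+08 / 1.6939e+08 = 5.3938 N/mm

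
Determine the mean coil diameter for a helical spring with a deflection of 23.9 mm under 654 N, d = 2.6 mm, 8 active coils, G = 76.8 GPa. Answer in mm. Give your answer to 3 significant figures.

Required rate k = F/δ = 654/23.9 = 27.364 N/mm
D = (Gd⁴/(8N_a·k))^(1/3) = (76.8×10³·2.6⁴/(8·8·27.364))^(1/3)
  = (2003.99)^(1/3) = 12.6076 mm

12.6 mm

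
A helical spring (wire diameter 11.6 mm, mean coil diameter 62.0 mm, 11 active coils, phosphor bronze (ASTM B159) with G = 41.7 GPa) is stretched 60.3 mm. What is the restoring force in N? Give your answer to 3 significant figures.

2170 N

k = Gd⁴/(8D³N_a) = (41.7×10³)(11.6⁴)/(8·62.0³·11) = 36.001 N/mm
F = k·δ = 36.001 × 60.3 = 2170.8 N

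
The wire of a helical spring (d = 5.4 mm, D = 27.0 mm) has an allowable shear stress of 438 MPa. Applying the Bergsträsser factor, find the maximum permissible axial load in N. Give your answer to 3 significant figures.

775 N

C = D/d = 27.0/5.4 = 5.0000
K_B = (4C+2)/(4C−3) = 22.000/17.000 = 1.2941
τ_max = K·8FD/(πd³) → F_max = τ_allow·πd³/(8DK)
F_max = 438·π·5.4³/(8·27.0·1.2941) = 2.1667e+05/279.53 = 775.14 N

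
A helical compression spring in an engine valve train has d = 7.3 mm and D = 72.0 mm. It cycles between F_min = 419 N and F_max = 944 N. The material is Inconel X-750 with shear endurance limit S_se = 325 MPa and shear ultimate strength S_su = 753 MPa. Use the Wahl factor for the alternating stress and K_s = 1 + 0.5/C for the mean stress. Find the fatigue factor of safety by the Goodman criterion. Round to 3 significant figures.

1.13

C = D/d = 72.0/7.3 = 9.8630; K_W = (4C−1)/(4C−4)+0.615/C = 1.1470; K_s = 1+0.5/C = 1.0507
F_a = (F_max−F_min)/2 = 262.5 N; F_m = (F_max+F_min)/2 = 681.5 N
τ_a = K_W·8F_aD/(πd³) = 1.1470 × 123.72 = 141.9 MPa
τ_m = K_s·8F_mD/(πd³) = 1.0507 × 321.2 = 337.48 MPa
Goodman: 1/n_f = τ_a/S_se + τ_m/S_su = 141.9/325 + 337.48/753 = 0.43662 + 0.44818 = 0.8848
n_f = 1/0.8848 = 1.13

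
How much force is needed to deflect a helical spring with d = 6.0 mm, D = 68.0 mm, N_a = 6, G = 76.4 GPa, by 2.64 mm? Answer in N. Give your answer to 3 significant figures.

17.3 N

k = Gd⁴/(8D³N_a) = (76.4×10³)(6.0⁴)/(8·68.0³·6) = 6.5604 N/mm
F = k·δ = 6.5604 × 2.64 = 17.319 N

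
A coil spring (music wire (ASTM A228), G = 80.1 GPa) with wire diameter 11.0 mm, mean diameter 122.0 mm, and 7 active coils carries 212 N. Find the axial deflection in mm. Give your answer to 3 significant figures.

k = Gd⁴/(8D³N_a) = (80.1×10³)(11.0⁴)/(8·122.0³·7) = 11.533 N/mm
δ = F/k = 212 / 11.533 = 18.382 mm

18.4 mm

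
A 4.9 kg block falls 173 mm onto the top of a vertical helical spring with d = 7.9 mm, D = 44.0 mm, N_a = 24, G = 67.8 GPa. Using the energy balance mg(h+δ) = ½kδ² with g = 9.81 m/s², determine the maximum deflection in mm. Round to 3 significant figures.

k = Gd⁴/(8D³N_a) = (67.8×10³)(7.9⁴)/(8·44.0³·24) = 16.147 N/mm
W = mg = 4.9 × 9.81 = 48.069 N
½kδ² − Wδ − Wh = 0 → δ = (W + √(W² + 2kWh))/k
δ = (48.069 + √(2310.6 + 268547))/16.147 = (48.069 + 520.44)/16.147 = 35.209 mm

35.2 mm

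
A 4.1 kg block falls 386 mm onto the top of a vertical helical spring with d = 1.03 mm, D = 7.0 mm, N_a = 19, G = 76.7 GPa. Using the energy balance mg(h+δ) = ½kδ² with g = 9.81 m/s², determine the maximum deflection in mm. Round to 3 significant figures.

163 mm

k = Gd⁴/(8D³N_a) = (76.7×10³)(1.03⁴)/(8·7.0³·19) = 1.6558 N/mm
W = mg = 4.1 × 9.81 = 40.221 N
½kδ² − Wδ − Wh = 0 → δ = (W + √(W² + 2kWh))/k
δ = (40.221 + √(1617.7 + 51413.4))/1.6558 = (40.221 + 230.28)/1.6558 = 163.37 mm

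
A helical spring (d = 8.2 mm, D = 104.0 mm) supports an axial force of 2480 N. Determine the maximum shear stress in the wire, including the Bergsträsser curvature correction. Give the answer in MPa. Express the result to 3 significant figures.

Spring index C = D/d = 104.0/8.2 = 12.6829
K_B = (4C+2)/(4C−3) = 52.732/47.732 = 1.1048
τ₀ = 8FD/(πd³) = 8·2480·104.0/(π·8.2³) = 2.06336e+06/1732.2 = 1191.2 MPa
τ_max = K·τ₀ = 1.1048 × 1191.2 = 1316 MPa

1320 MPa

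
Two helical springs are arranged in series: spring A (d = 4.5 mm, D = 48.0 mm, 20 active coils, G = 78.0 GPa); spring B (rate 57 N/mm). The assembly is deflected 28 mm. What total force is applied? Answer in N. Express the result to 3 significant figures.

49.1 N

k_A = Gd⁴/(8D³N_a) = (78.0×10³)(4.5⁴)/(8·48.0³·20) = 1.8076 N/mm
Series: 1/k_eq = 1/1.8076 + 1/57 = 0.57077; k_eq = 1.752 N/mm
F = k_eq·δ = 1.752·28 = 49.057 N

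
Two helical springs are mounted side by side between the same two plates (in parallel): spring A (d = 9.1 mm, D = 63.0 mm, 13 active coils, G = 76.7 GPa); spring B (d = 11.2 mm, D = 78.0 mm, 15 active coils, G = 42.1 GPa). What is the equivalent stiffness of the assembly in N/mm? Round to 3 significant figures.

k_A = Gd⁴/(8D³N_a) = (76.7×10³)(9.1⁴)/(8·63.0³·13) = 20.226 N/mm
k_B = Gd⁴/(8D³N_a) = (42.1×10³)(11.2⁴)/(8·78.0³·15) = 11.633 N/mm
Parallel: k_eq = 20.226 + 11.633 = 31.859 N/mm

31.9 N/mm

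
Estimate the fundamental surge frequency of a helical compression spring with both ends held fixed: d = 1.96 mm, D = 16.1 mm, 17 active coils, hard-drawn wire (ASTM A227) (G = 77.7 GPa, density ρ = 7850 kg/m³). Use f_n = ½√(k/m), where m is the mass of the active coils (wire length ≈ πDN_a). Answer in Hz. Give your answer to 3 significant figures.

k = Gd⁴/(8D³N_a) = (77.7×10³)(1.96⁴)/(8·16.1³·17) = 2.0204 N/mm = 2020.4 N/m
Wire length L = πDN_a = π·16.1·17 = 859.85 mm
m = ρ·(πd²/4)·L = 7850 × 3.0172×10⁻⁶ m² × 0.85985 m = 0.020366 kg
f_n = ½√(k/m) = 0.5·√(2020.4/0.020366) = 0.5·√(99205) = 157.48 Hz

157 Hz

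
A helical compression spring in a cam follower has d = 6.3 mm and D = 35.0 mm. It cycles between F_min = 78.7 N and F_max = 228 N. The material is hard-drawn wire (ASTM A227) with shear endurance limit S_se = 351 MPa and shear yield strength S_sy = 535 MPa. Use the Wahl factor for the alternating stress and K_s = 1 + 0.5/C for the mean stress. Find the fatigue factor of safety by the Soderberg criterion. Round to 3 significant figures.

C = D/d = 35.0/6.3 = 5.5556; K_W = (4C−1)/(4C−4)+0.615/C = 1.2753; K_s = 1+0.5/C = 1.0900
F_a = (F_max−F_min)/2 = 74.65 N; F_m = (F_max+F_min)/2 = 153.35 N
τ_a = K_W·8F_aD/(πd³) = 1.2753 × 26.608 = 33.934 MPa
τ_m = K_s·8F_mD/(πd³) = 1.0900 × 54.66 = 59.579 MPa
Soderberg: 1/n_f = τ_a/S_se + τ_m/S_sy = 33.934/351 + 59.579/535 = 0.09668 + 0.11136 = 0.20804
n_f = 1/0.20804 = 4.807

4.81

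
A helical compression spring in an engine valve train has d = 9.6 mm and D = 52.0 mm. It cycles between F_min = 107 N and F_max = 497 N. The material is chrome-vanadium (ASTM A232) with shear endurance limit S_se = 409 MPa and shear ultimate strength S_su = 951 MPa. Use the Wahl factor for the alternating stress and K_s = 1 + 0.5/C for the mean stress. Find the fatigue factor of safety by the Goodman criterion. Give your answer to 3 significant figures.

6.97

C = D/d = 52.0/9.6 = 5.4167; K_W = (4C−1)/(4C−4)+0.615/C = 1.2833; K_s = 1+0.5/C = 1.0923
F_a = (F_max−F_min)/2 = 195 N; F_m = (F_max+F_min)/2 = 302 N
τ_a = K_W·8F_aD/(πd³) = 1.2833 × 29.185 = 37.455 MPa
τ_m = K_s·8F_mD/(πd³) = 1.0923 × 45.2 = 49.372 MPa
Goodman: 1/n_f = τ_a/S_se + τ_m/S_su = 37.455/409 + 49.372/951 = 0.09158 + 0.05192 = 0.14349
n_f = 1/0.14349 = 6.969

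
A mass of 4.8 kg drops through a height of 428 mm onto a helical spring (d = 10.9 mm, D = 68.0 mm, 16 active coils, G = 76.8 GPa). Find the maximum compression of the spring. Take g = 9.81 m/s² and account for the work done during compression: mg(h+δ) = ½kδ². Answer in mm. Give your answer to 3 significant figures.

k = Gd⁴/(8D³N_a) = (76.8×10³)(10.9⁴)/(8·68.0³·16) = 26.936 N/mm
W = mg = 4.8 × 9.81 = 47.088 N
½kδ² − Wδ − Wh = 0 → δ = (W + √(W² + 2kWh))/k
δ = (47.088 + √(2217.3 + 1.08571e+06))/26.936 = (47.088 + 1043)/26.936 = 40.471 mm

40.5 mm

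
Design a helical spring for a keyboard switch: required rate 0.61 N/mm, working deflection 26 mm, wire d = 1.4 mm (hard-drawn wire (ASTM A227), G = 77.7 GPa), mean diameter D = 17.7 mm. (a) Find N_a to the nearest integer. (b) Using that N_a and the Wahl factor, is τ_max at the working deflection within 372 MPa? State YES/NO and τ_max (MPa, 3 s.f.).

(a) 11 coils; (b) YES, τ_max = 291 MPa

N_a = Gd⁴/(8D³k) = (77.7×10³)(1.4⁴)/(8·17.7³·0.61) = 11.03 → N_a = 11
Actual rate k = Gd⁴/(8D³·11) = 0.61169 N/mm
Working load F = kδ = 0.61169·26 = 15.904 N
C = 17.7/1.4 = 12.6429; K_W = (4C−1)/(4C−4)+0.615/C = 1.1131
τ_max = K_W·8FD/(πd³) = 1.1131·261.24 = 290.77 MPa
τ_max ≤ 372 MPa → acceptable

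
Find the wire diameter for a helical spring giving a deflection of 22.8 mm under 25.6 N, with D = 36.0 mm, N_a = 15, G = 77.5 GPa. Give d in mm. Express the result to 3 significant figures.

3.00 mm

Required rate k = F/δ = 25.6/22.8 = 1.1228 N/mm
d = (8D³N_a·k / G)^(1/4) = (8·36.0³·15·1.1228 / (77.5×10³))^0.25
  = (81.113)^0.25 = 3.0010 mm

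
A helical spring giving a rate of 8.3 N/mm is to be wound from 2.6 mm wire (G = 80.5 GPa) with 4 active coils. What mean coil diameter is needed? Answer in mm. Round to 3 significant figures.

24.0 mm

D = (Gd⁴/(8N_a·k))^(1/3) = (80.5×10³·2.6⁴/(8·4·8.3))^(1/3)
  = (13850.4)^(1/3) = 24.0152 mm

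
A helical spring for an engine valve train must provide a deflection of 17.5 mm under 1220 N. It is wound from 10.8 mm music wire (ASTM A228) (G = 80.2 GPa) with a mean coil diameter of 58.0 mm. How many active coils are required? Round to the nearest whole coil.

Required rate k = F/δ = 1220/17.5 = 69.714 N/mm
N_a = Gd⁴/(8D³k) = (80.2×10³ × 10.8⁴)/(8 × 58.0³ × 69.714)
    = 1.09111e+09 / 1.08817e+08 = 10.03 → 10 coils

10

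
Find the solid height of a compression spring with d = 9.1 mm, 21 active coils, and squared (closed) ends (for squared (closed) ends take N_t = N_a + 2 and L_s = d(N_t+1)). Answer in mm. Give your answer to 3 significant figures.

squared (closed) ends: N_t = N_a + 2 = 21 + 2 = 23
L_s = d·(N_t+1) = 9.1 × 24 = 218.4 mm

218 mm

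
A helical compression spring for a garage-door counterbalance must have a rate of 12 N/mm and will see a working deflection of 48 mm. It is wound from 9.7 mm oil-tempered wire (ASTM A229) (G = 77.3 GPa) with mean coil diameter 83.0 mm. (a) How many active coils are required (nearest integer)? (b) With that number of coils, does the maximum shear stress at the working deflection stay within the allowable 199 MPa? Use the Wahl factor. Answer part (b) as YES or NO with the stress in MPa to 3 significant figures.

(a) 12 coils; (b) YES, τ_max = 162 MPa

N_a = Gd⁴/(8D³k) = (77.3×10³)(9.7⁴)/(8·83.0³·12) = 12.47 → N_a = 12
Actual rate k = Gd⁴/(8D³·12) = 12.467 N/mm
Working load F = kδ = 12.467·48 = 598.41 N
C = 83.0/9.7 = 8.5567; K_W = (4C−1)/(4C−4)+0.615/C = 1.1711
τ_max = K_W·8FD/(πd³) = 1.1711·138.58 = 162.3 MPa
τ_max ≤ 199 MPa → acceptable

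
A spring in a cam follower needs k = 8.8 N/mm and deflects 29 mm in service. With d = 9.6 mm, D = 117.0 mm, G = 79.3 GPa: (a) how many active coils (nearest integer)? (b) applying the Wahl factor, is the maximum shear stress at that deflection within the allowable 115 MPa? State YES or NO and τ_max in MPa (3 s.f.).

(a) 6 coils; (b) YES, τ_max = 95.6 MPa

N_a = Gd⁴/(8D³k) = (79.3×10³)(9.6⁴)/(8·117.0³·8.8) = 5.973 → N_a = 6
Actual rate k = Gd⁴/(8D³·6) = 8.7611 N/mm
Working load F = kδ = 8.7611·29 = 254.07 N
C = 117.0/9.6 = 12.1875; K_W = (4C−1)/(4C−4)+0.615/C = 1.1175
τ_max = K_W·8FD/(πd³) = 1.1175·85.56 = 95.613 MPa
τ_max ≤ 115 MPa → acceptable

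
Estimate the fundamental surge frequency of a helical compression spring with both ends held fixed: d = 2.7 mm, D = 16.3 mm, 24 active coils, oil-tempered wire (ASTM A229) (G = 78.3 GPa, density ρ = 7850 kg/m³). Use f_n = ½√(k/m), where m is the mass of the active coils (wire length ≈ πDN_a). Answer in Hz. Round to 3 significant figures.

150 Hz

k = Gd⁴/(8D³N_a) = (78.3×10³)(2.7⁴)/(8·16.3³·24) = 5.0044 N/mm = 5004.4 N/m
Wire length L = πDN_a = π·16.3·24 = 1229 mm
m = ρ·(πd²/4)·L = 7850 × 5.7256×10⁻⁶ m² × 1.229 m = 0.055238 kg
f_n = ½√(k/m) = 0.5·√(5004.4/0.055238) = 0.5·√(90598) = 150.5 Hz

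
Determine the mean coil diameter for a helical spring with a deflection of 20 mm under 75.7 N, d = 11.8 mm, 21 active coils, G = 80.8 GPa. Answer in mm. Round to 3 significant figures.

135 mm

Required rate k = F/δ = 75.7/20 = 3.785 N/mm
D = (Gd⁴/(8N_a·k))^(1/3) = (80.8×10³·11.8⁴/(8·21·3.785))^(1/3)
  = (2.46357e+06)^(1/3) = 135.0583 mm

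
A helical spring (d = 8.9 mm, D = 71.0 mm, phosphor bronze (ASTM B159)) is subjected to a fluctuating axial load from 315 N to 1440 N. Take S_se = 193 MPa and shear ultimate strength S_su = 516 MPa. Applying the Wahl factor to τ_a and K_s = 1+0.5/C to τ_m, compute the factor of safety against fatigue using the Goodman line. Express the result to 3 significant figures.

0.741

C = D/d = 71.0/8.9 = 7.9775; K_W = (4C−1)/(4C−4)+0.615/C = 1.1846; K_s = 1+0.5/C = 1.0627
F_a = (F_max−F_min)/2 = 562.5 N; F_m = (F_max+F_min)/2 = 877.5 N
τ_a = K_W·8F_aD/(πd³) = 1.1846 × 144.26 = 170.89 MPa
τ_m = K_s·8F_mD/(πd³) = 1.0627 × 225.05 = 239.15 MPa
Goodman: 1/n_f = τ_a/S_se + τ_m/S_su = 170.89/193 + 239.15/516 = 0.88544 + 0.46348 = 1.3489
n_f = 1/1.3489 = 0.7413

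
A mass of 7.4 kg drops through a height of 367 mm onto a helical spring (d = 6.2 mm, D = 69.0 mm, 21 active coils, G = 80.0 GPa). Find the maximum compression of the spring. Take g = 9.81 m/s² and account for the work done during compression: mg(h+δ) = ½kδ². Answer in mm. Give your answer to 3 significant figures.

k = Gd⁴/(8D³N_a) = (80.0×10³)(6.2⁴)/(8·69.0³·21) = 2.1419 N/mm
W = mg = 7.4 × 9.81 = 72.594 N
½kδ² − Wδ − Wh = 0 → δ = (W + √(W² + 2kWh))/k
δ = (72.594 + √(5269.9 + 114129))/2.1419 = (72.594 + 345.54)/2.1419 = 195.22 mm

195 mm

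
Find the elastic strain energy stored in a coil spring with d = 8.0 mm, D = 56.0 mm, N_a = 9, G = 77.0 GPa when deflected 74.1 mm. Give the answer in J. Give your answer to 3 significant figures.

k = Gd⁴/(8D³N_a) = (77.0×10³)(8.0⁴)/(8·56.0³·9) = 24.943 N/mm
U = ½kδ² = 0.5 × 24.943 × 74.1² = 68479 N·mm = 68.479 J

68.5 J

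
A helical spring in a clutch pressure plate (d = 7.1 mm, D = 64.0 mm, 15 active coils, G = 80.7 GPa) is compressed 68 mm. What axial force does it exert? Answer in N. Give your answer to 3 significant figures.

443 N

k = Gd⁴/(8D³N_a) = (80.7×10³)(7.1⁴)/(8·64.0³·15) = 6.5191 N/mm
F = k·δ = 6.5191 × 68 = 443.3 N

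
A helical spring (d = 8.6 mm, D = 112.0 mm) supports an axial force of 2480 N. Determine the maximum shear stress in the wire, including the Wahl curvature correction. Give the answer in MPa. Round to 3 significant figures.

Spring index C = D/d = 112.0/8.6 = 13.0233
K_W = (4C−1)/(4C−4) + 0.615/C = 51.093/48.093 + 0.0472 = 1.1096
τ₀ = 8FD/(πd³) = 8·2480·112.0/(π·8.6³) = 2.22208e+06/1998.2 = 1112 MPa
τ_max = K·τ₀ = 1.1096 × 1112 = 1233.9 MPa

1230 MPa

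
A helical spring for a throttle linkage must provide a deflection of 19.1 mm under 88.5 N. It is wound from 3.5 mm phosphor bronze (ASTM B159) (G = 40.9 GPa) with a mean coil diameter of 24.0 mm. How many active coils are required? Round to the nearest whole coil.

Required rate k = F/δ = 88.5/19.1 = 4.6335 N/mm
N_a = Gd⁴/(8D³k) = (40.9×10³ × 3.5⁴)/(8 × 24.0³ × 4.6335)
    = 6.13756e+06 / 512429 = 11.98 → 12 coils

12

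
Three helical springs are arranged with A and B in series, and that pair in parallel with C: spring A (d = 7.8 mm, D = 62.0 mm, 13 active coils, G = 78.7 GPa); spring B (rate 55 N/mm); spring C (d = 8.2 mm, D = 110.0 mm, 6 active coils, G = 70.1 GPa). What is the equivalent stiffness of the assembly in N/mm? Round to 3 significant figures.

14.6 N/mm

k_A = Gd⁴/(8D³N_a) = (78.7×10³)(7.8⁴)/(8·62.0³·13) = 11.753 N/mm
k_C = Gd⁴/(8D³N_a) = (70.1×10³)(8.2⁴)/(8·110.0³·6) = 4.9608 N/mm
Springs A,B series: k_AB = 1/(1/11.753+1/55) = 9.6836 N/mm; parallel with C: k_eq = 9.6836+4.9608 = 14.644 N/mm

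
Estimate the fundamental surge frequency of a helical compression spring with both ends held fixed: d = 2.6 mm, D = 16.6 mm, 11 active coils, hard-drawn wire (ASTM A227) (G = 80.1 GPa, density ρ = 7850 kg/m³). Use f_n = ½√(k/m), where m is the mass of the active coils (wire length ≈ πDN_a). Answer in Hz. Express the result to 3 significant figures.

k = Gd⁴/(8D³N_a) = (80.1×10³)(2.6⁴)/(8·16.6³·11) = 9.0932 N/mm = 9093.2 N/m
Wire length L = πDN_a = π·16.6·11 = 573.65 mm
m = ρ·(πd²/4)·L = 7850 × 5.3093×10⁻⁶ m² × 0.57365 m = 0.023909 kg
f_n = ½√(k/m) = 0.5·√(9093.2/0.023909) = 0.5·√(3.8033e+05) = 308.36 Hz

308 Hz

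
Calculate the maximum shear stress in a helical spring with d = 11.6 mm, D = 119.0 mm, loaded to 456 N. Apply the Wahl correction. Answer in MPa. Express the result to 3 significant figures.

101 MPa

Spring index C = D/d = 119.0/11.6 = 10.2586
K_W = (4C−1)/(4C−4) + 0.615/C = 40.034/37.034 + 0.0599 = 1.1410
τ₀ = 8FD/(πd³) = 8·456·119.0/(π·11.6³) = 434112/4903.7 = 88.527 MPa
τ_max = K·τ₀ = 1.1410 × 88.527 = 101.01 MPa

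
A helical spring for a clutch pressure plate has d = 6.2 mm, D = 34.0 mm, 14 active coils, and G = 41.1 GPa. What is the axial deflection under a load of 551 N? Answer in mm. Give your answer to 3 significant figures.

39.9 mm

k = Gd⁴/(8D³N_a) = (41.1×10³)(6.2⁴)/(8·34.0³·14) = 13.796 N/mm
δ = F/k = 551 / 13.796 = 39.939 mm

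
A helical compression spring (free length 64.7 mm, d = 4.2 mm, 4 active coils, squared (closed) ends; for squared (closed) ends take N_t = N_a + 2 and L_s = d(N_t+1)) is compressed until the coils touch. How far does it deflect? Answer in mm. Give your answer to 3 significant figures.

35.3 mm

N_t = 6; L_s = 4.2·7 = 29.4 mm
δ_solid = L₀ − L_s = 64.7 − 29.4 = 35.3 mm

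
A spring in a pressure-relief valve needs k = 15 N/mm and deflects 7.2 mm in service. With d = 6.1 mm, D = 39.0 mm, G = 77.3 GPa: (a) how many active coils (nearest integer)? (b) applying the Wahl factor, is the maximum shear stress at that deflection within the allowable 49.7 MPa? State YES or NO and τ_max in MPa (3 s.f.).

N_a = Gd⁴/(8D³k) = (77.3×10³)(6.1⁴)/(8·39.0³·15) = 15.04 → N_a = 15
Actual rate k = Gd⁴/(8D³·15) = 15.036 N/mm
Working load F = kδ = 15.036·7.2 = 108.26 N
C = 39.0/6.1 = 6.3934; K_W = (4C−1)/(4C−4)+0.615/C = 1.2353
τ_max = K_W·8FD/(πd³) = 1.2353·47.367 = 58.509 MPa
τ_max > 49.7 MPa → exceeds allowable

(a) 15 coils; (b) NO, τ_max = 58.5 MPa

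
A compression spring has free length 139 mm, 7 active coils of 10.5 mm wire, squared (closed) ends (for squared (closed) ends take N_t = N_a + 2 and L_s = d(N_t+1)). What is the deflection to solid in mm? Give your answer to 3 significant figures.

N_t = 9; L_s = 10.5·10 = 105 mm
δ_solid = L₀ − L_s = 139 − 105 = 34 mm

34.0 mm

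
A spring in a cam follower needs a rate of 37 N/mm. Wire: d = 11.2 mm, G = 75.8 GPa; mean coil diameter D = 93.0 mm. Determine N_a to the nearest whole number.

N_a = Gd⁴/(8D³k) = (75.8×10³ × 11.2⁴)/(8 × 93.0³ × 37)
    = 1.19273e+09 / 2.3809e+08 = 5.01 → 5 coils

5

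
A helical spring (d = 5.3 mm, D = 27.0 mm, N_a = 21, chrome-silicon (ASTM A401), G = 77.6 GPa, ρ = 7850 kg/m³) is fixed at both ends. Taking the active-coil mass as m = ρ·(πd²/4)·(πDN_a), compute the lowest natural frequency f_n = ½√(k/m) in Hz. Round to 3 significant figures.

122 Hz

k = Gd⁴/(8D³N_a) = (77.6×10³)(5.3⁴)/(8·27.0³·21) = 18.517 N/mm = 18517 N/m
Wire length L = πDN_a = π·27.0·21 = 1781.3 mm
m = ρ·(πd²/4)·L = 7850 × 22.062×10⁻⁶ m² × 1.7813 m = 0.30849 kg
f_n = ½√(k/m) = 0.5·√(18517/0.30849) = 0.5·√(60023) = 122.5 Hz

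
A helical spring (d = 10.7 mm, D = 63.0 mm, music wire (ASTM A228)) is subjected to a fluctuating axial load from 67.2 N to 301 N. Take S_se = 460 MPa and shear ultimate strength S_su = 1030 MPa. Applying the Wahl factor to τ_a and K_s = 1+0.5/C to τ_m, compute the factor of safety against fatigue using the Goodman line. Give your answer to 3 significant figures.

14.9

C = D/d = 63.0/10.7 = 5.8879; K_W = (4C−1)/(4C−4)+0.615/C = 1.2579; K_s = 1+0.5/C = 1.0849
F_a = (F_max−F_min)/2 = 116.9 N; F_m = (F_max+F_min)/2 = 184.1 N
τ_a = K_W·8F_aD/(πd³) = 1.2579 × 15.309 = 19.257 MPa
τ_m = K_s·8F_mD/(πd³) = 1.0849 × 24.109 = 26.157 MPa
Goodman: 1/n_f = τ_a/S_se + τ_m/S_su = 19.257/460 + 26.157/1030 = 0.04186 + 0.02539 = 0.067258
n_f = 1/0.067258 = 14.87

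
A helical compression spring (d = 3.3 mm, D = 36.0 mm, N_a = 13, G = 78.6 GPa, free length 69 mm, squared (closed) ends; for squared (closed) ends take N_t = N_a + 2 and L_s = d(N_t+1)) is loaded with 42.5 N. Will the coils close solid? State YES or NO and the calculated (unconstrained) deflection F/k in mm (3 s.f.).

k = Gd⁴/(8D³N_a) = (78.6×10³)(3.3⁴)/(8·36.0³·13) = 1.921 N/mm
N_t = 15; L_s = 3.3·16 = 52.8 mm; δ_solid = L₀ − L_s = 69 − 52.8 = 16.2 mm
δ = F/k = 42.5/1.921 = 22.123 mm
δ ≥ δ_solid → spring goes solid

YES, δ = 22.1 mm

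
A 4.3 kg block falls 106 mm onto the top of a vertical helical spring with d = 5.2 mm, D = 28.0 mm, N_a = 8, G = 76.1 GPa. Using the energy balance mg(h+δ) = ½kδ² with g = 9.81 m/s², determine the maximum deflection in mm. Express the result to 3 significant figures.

16.1 mm

k = Gd⁴/(8D³N_a) = (76.1×10³)(5.2⁴)/(8·28.0³·8) = 39.604 N/mm
W = mg = 4.3 × 9.81 = 42.183 N
½kδ² − Wδ − Wh = 0 → δ = (W + √(W² + 2kWh))/k
δ = (42.183 + √(1779.4 + 354174))/39.604 = (42.183 + 596.62)/39.604 = 16.13 mm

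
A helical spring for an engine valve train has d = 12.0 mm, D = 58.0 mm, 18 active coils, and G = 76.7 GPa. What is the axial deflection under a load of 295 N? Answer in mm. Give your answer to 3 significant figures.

5.21 mm

k = Gd⁴/(8D³N_a) = (76.7×10³)(12.0⁴)/(8·58.0³·18) = 56.607 N/mm
δ = F/k = 295 / 56.607 = 5.2113 mm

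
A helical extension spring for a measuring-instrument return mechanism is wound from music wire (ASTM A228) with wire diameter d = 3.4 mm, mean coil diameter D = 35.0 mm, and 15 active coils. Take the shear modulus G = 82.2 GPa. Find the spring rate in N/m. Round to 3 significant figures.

2140 N/m

k = Gd⁴/(8D³N_a) = (82.2×10³ × 3.4⁴) / (8 × 35.0³ × 15)
  = 1.09847e+07 / 5.145e+06 = 2.135 N/mm = 2135 N/m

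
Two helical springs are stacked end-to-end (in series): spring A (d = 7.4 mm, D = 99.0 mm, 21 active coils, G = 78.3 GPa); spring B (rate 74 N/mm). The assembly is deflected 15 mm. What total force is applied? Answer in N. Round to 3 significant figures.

k_A = Gd⁴/(8D³N_a) = (78.3×10³)(7.4⁴)/(8·99.0³·21) = 1.4404 N/mm
Series: 1/k_eq = 1/1.4404 + 1/74 = 0.70778; k_eq = 1.4129 N/mm
F = k_eq·δ = 1.4129·15 = 21.193 N

21.2 N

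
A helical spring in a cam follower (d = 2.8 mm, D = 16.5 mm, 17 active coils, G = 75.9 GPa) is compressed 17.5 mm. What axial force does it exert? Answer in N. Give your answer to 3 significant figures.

134 N

k = Gd⁴/(8D³N_a) = (75.9×10³)(2.8⁴)/(8·16.5³·17) = 7.6363 N/mm
F = k·δ = 7.6363 × 17.5 = 133.64 N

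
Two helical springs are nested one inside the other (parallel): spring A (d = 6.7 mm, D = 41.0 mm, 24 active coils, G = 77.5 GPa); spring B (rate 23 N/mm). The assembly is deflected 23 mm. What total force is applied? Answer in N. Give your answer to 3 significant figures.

k_A = Gd⁴/(8D³N_a) = (77.5×10³)(6.7⁴)/(8·41.0³·24) = 11.802 N/mm
Parallel: k_eq = 11.802 + 23 = 34.802 N/mm
F = k_eq·δ = 34.802·23 = 800.44 N

800 N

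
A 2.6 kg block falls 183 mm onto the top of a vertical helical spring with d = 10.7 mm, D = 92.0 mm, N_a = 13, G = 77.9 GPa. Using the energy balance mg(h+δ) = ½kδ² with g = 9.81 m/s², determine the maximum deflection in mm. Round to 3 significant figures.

k = Gd⁴/(8D³N_a) = (77.9×10³)(10.7⁴)/(8·92.0³·13) = 12.609 N/mm
W = mg = 2.6 × 9.81 = 25.506 N
½kδ² − Wδ − Wh = 0 → δ = (W + √(W² + 2kWh))/k
δ = (25.506 + √(650.56 + 117706))/12.609 = (25.506 + 344.03)/12.609 = 29.308 mm

29.3 mm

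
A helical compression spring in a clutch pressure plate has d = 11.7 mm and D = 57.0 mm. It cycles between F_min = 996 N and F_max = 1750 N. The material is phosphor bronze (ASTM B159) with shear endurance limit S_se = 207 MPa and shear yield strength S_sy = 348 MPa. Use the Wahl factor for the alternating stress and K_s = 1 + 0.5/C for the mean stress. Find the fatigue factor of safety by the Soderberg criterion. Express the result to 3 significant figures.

C = D/d = 57.0/11.7 = 4.8718; K_W = (4C−1)/(4C−4)+0.615/C = 1.3199; K_s = 1+0.5/C = 1.1026
F_a = (F_max−F_min)/2 = 377 N; F_m = (F_max+F_min)/2 = 1373 N
τ_a = K_W·8F_aD/(πd³) = 1.3199 × 34.166 = 45.098 MPa
τ_m = K_s·8F_mD/(πd³) = 1.1026 × 124.43 = 137.2 MPa
Soderberg: 1/n_f = τ_a/S_se + τ_m/S_sy = 45.098/207 + 137.2/348 = 0.21786 + 0.39426 = 0.61212
n_f = 1/0.61212 = 1.634

1.63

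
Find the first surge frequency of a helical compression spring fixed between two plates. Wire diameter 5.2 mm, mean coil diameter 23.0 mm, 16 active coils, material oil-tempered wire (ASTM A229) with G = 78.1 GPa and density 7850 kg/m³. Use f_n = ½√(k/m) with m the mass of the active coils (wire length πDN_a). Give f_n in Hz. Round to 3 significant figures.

218 Hz

k = Gd⁴/(8D³N_a) = (78.1×10³)(5.2⁴)/(8·23.0³·16) = 36.667 N/mm = 36667 N/m
Wire length L = πDN_a = π·23.0·16 = 1156.1 mm
m = ρ·(πd²/4)·L = 7850 × 21.237×10⁻⁶ m² × 1.1561 m = 0.19274 kg
f_n = ½√(k/m) = 0.5·√(36667/0.19274) = 0.5·√(1.9024e+05) = 218.08 Hz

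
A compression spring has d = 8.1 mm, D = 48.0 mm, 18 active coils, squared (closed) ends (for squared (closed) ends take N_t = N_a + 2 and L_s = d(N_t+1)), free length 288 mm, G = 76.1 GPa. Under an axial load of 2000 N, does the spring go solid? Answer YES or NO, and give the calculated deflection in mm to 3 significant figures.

NO, δ = 97.2 mm

k = Gd⁴/(8D³N_a) = (76.1×10³)(8.1⁴)/(8·48.0³·18) = 20.57 N/mm
N_t = 20; L_s = 8.1·21 = 170.1 mm; δ_solid = L₀ − L_s = 288 − 170.1 = 117.9 mm
δ = F/k = 2000/20.57 = 97.228 mm
δ < δ_solid → spring does not go solid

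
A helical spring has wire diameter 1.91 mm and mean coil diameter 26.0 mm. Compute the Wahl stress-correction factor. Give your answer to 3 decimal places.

C = D/d = 26.0/1.91 = 13.6126
K_W = (4C−1)/(4C−4) + 0.615/C = 53.450/50.450 + 0.0452 = 1.1046

1.105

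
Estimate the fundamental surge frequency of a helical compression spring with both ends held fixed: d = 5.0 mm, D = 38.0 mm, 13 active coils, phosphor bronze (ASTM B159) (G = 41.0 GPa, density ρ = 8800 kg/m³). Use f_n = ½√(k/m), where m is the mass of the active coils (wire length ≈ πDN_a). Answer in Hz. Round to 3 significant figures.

k = Gd⁴/(8D³N_a) = (41.0×10³)(5.0⁴)/(8·38.0³·13) = 4.4903 N/mm = 4490.3 N/m
Wire length L = πDN_a = π·38.0·13 = 1551.9 mm
m = ρ·(πd²/4)·L = 8800 × 19.635×10⁻⁶ m² × 1.5519 m = 0.26816 kg
f_n = ½√(k/m) = 0.5·√(4490.3/0.26816) = 0.5·√(16745) = 64.702 Hz

64.7 Hz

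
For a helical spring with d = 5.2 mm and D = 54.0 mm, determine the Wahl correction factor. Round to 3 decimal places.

1.139

C = D/d = 54.0/5.2 = 10.3846
K_W = (4C−1)/(4C−4) + 0.615/C = 40.538/37.538 + 0.0592 = 1.1391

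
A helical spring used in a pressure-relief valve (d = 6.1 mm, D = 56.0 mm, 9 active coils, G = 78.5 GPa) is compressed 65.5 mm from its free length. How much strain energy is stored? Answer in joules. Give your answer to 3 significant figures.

18.4 J

k = Gd⁴/(8D³N_a) = (78.5×10³)(6.1⁴)/(8·56.0³·9) = 8.5959 N/mm
U = ½kδ² = 0.5 × 8.5959 × 65.5² = 18439 N·mm = 18.439 J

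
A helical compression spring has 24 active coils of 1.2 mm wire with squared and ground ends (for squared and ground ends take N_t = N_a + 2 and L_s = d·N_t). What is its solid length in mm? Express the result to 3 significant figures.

31.2 mm

squared and ground ends: N_t = N_a + 2 = 24 + 2 = 26
L_s = d·N_t = 1.2 × 26 = 31.2 mm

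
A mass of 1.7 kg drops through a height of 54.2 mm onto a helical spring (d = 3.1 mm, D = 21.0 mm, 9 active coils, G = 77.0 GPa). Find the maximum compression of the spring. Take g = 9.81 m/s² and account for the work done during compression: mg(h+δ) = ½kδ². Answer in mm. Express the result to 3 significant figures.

14.7 mm

k = Gd⁴/(8D³N_a) = (77.0×10³)(3.1⁴)/(8·21.0³·9) = 10.665 N/mm
W = mg = 1.7 × 9.81 = 16.677 N
½kδ² − Wδ − Wh = 0 → δ = (W + √(W² + 2kWh))/k
δ = (16.677 + √(278.12 + 19279.4))/10.665 = (16.677 + 139.85)/10.665 = 14.677 mm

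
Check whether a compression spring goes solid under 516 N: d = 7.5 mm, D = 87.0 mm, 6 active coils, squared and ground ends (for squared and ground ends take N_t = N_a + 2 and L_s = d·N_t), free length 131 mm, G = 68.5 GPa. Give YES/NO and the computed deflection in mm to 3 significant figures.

YES, δ = 75.3 mm

k = Gd⁴/(8D³N_a) = (68.5×10³)(7.5⁴)/(8·87.0³·6) = 6.857 N/mm
N_t = 8; L_s = 7.5·8 = 60 mm; δ_solid = L₀ − L_s = 131 − 60 = 71 mm
δ = F/k = 516/6.857 = 75.251 mm
δ ≥ δ_solid → spring goes solid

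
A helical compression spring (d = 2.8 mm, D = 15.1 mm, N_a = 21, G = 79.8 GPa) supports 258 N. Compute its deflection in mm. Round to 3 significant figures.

30.4 mm

k = Gd⁴/(8D³N_a) = (79.8×10³)(2.8⁴)/(8·15.1³·21) = 8.48 N/mm
δ = F/k = 258 / 8.48 = 30.425 mm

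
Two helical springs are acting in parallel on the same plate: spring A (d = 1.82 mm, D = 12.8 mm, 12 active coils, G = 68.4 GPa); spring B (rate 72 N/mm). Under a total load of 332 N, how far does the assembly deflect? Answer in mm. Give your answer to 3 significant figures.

4.38 mm

k_A = Gd⁴/(8D³N_a) = (68.4×10³)(1.82⁴)/(8·12.8³·12) = 3.7277 N/mm
Parallel: k_eq = 3.7277 + 72 = 75.728 N/mm
δ = F/k_eq = 332/75.728 = 4.3841 mm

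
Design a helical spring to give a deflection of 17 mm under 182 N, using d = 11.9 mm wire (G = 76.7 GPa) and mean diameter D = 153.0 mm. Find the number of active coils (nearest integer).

5

Required rate k = F/δ = 182/17 = 10.706 N/mm
N_a = Gd⁴/(8D³k) = (76.7×10³ × 11.9⁴)/(8 × 153.0³ × 10.706)
    = 1.5381e+09 / 3.06752e+08 = 5.014 → 5 coils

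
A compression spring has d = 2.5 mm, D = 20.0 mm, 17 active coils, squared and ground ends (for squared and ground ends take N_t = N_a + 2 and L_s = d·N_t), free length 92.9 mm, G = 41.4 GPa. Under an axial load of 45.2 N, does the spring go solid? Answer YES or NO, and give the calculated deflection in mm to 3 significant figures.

NO, δ = 30.4 mm

k = Gd⁴/(8D³N_a) = (41.4×10³)(2.5⁴)/(8·20.0³·17) = 1.4864 N/mm
N_t = 19; L_s = 2.5·19 = 47.5 mm; δ_solid = L₀ − L_s = 92.9 − 47.5 = 45.4 mm
δ = F/k = 45.2/1.4864 = 30.409 mm
δ < δ_solid → spring does not go solid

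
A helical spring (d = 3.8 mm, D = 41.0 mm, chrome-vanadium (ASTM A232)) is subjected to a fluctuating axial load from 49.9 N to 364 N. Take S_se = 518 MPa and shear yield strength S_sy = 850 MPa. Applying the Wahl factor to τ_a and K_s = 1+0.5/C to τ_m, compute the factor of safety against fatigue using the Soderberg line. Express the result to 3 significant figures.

0.878

C = D/d = 41.0/3.8 = 10.7895; K_W = (4C−1)/(4C−4)+0.615/C = 1.1336; K_s = 1+0.5/C = 1.0463
F_a = (F_max−F_min)/2 = 157.05 N; F_m = (F_max+F_min)/2 = 206.95 N
τ_a = K_W·8F_aD/(πd³) = 1.1336 × 298.82 = 338.75 MPa
τ_m = K_s·8F_mD/(πd³) = 1.0463 × 393.77 = 412.01 MPa
Soderberg: 1/n_f = τ_a/S_se + τ_m/S_sy = 338.75/518 + 412.01/850 = 0.65395 + 0.48472 = 1.1387
n_f = 1/1.1387 = 0.8782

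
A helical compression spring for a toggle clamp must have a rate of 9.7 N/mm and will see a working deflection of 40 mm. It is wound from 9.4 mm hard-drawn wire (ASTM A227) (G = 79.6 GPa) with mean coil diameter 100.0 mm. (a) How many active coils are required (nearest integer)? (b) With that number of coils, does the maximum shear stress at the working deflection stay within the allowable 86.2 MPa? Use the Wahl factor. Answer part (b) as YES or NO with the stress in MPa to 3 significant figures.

N_a = Gd⁴/(8D³k) = (79.6×10³)(9.4⁴)/(8·100.0³·9.7) = 8.009 → N_a = 8
Actual rate k = Gd⁴/(8D³·8) = 9.7106 N/mm
Working load F = kδ = 9.7106·40 = 388.42 N
C = 100.0/9.4 = 10.6383; K_W = (4C−1)/(4C−4)+0.615/C = 1.1356
τ_max = K_W·8FD/(πd³) = 1.1356·119.09 = 135.24 MPa
τ_max > 86.2 MPa → exceeds allowable

(a) 8 coils; (b) NO, τ_max = 135 MPa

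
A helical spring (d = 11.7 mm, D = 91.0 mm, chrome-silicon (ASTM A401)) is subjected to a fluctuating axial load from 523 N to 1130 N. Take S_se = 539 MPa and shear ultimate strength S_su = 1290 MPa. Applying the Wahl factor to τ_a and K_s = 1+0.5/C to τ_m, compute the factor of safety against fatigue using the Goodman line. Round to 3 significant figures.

5.11

C = D/d = 91.0/11.7 = 7.7778; K_W = (4C−1)/(4C−4)+0.615/C = 1.1897; K_s = 1+0.5/C = 1.0643
F_a = (F_max−F_min)/2 = 303.5 N; F_m = (F_max+F_min)/2 = 826.5 N
τ_a = K_W·8F_aD/(πd³) = 1.1897 × 43.912 = 52.243 MPa
τ_m = K_s·8F_mD/(πd³) = 1.0643 × 119.58 = 127.27 MPa
Goodman: 1/n_f = τ_a/S_se + τ_m/S_su = 52.243/539 + 127.27/1290 = 0.09693 + 0.09866 = 0.19558
n_f = 1/0.19558 = 5.113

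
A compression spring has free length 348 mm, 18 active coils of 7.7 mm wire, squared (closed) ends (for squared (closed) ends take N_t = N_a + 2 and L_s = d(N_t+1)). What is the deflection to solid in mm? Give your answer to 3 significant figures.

N_t = 20; L_s = 7.7·21 = 161.7 mm
δ_solid = L₀ − L_s = 348 − 161.7 = 186.3 mm

186 mm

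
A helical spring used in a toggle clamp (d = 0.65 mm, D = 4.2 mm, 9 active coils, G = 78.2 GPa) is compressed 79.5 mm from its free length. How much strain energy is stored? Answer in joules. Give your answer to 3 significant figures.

k = Gd⁴/(8D³N_a) = (78.2×10³)(0.65⁴)/(8·4.2³·9) = 2.6169 N/mm
U = ½kδ² = 0.5 × 2.6169 × 79.5² = 8269.6 N·mm = 8.2696 J

8.27 J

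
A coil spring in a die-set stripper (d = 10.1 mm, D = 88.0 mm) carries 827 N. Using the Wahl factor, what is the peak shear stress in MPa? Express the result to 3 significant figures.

210 MPa

Spring index C = D/d = 88.0/10.1 = 8.7129
K_W = (4C−1)/(4C−4) + 0.615/C = 33.851/30.851 + 0.0706 = 1.1678
τ₀ = 8FD/(πd³) = 8·827·88.0/(π·10.1³) = 582208/3236.8 = 179.87 MPa
τ_max = K·τ₀ = 1.1678 × 179.87 = 210.06 MPa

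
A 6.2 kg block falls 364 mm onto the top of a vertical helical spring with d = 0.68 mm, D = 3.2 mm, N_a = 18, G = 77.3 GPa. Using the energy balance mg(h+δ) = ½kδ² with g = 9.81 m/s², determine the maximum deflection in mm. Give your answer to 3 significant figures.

k = Gd⁴/(8D³N_a) = (77.3×10³)(0.68⁴)/(8·3.2³·18) = 3.5027 N/mm
W = mg = 6.2 × 9.81 = 60.822 N
½kδ² − Wδ − Wh = 0 → δ = (W + √(W² + 2kWh))/k
δ = (60.822 + √(3699.3 + 155094))/3.5027 = (60.822 + 398.49)/3.5027 = 131.13 mm

131 mm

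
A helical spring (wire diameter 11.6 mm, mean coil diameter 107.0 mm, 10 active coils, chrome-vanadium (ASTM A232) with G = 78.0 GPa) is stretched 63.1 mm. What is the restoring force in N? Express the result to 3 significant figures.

909 N

k = Gd⁴/(8D³N_a) = (78.0×10³)(11.6⁴)/(8·107.0³·10) = 14.411 N/mm
F = k·δ = 14.411 × 63.1 = 909.32 N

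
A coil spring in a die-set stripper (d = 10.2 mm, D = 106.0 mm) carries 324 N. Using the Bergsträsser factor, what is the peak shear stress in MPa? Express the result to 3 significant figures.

93.1 MPa

Spring index C = D/d = 106.0/10.2 = 10.3922
K_B = (4C+2)/(4C−3) = 43.569/38.569 = 1.1296
τ₀ = 8FD/(πd³) = 8·324·106.0/(π·10.2³) = 274752/3333.9 = 82.412 MPa
τ_max = K·τ₀ = 1.1296 × 82.412 = 93.096 MPa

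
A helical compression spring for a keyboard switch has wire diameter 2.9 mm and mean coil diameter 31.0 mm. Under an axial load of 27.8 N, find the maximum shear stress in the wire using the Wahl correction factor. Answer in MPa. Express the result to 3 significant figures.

102 MPa

Spring index C = D/d = 31.0/2.9 = 10.6897
K_W = (4C−1)/(4C−4) + 0.615/C = 41.759/38.759 + 0.0575 = 1.1349
τ₀ = 8FD/(πd³) = 8·27.8·31.0/(π·2.9³) = 6894.4/76.62 = 89.981 MPa
τ_max = K·τ₀ = 1.1349 × 89.981 = 102.12 MPa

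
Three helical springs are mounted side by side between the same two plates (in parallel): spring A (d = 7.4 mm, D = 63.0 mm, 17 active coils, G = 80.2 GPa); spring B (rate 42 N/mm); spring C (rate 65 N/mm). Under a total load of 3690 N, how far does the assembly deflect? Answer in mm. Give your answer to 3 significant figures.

k_A = Gd⁴/(8D³N_a) = (80.2×10³)(7.4⁴)/(8·63.0³·17) = 7.072 N/mm
Parallel: k_eq = 7.072 + 42 + 65 = 114.07 N/mm
δ = F/k_eq = 3690/114.07 = 32.348 mm

32.3 mm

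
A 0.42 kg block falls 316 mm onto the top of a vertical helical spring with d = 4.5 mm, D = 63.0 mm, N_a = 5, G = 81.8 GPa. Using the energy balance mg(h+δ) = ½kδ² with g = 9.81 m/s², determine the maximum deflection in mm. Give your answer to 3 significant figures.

k = Gd⁴/(8D³N_a) = (81.8×10³)(4.5⁴)/(8·63.0³·5) = 3.3537 N/mm
W = mg = 0.42 × 9.81 = 4.1202 N
½kδ² − Wδ − Wh = 0 → δ = (W + √(W² + 2kWh))/k
δ = (4.1202 + √(16.976 + 8732.87))/3.3537 = (4.1202 + 93.541)/3.3537 = 29.12 mm

29.1 mm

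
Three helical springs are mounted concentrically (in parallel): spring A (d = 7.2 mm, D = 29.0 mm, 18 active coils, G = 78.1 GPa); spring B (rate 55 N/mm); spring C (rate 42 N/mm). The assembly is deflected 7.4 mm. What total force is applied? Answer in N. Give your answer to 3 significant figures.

1160 N

k_A = Gd⁴/(8D³N_a) = (78.1×10³)(7.2⁴)/(8·29.0³·18) = 59.762 N/mm
Parallel: k_eq = 59.762 + 55 + 42 = 156.76 N/mm
F = k_eq·δ = 156.76·7.4 = 1160 N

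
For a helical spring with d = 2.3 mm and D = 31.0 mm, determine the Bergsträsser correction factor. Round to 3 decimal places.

C = D/d = 31.0/2.3 = 13.4783
K_B = (4C+2)/(4C−3) = 55.913/50.913 = 1.0982

1.098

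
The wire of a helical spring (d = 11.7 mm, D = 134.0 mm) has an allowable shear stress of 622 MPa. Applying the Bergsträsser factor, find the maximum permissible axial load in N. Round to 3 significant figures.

2610 N

C = D/d = 134.0/11.7 = 11.4530
K_B = (4C+2)/(4C−3) = 47.812/42.812 = 1.1168
τ_max = K·8FD/(πd³) → F_max = τ_allow·πd³/(8DK)
F_max = 622·π·11.7³/(8·134.0·1.1168) = 3.1297e+06/1197.2 = 2614.2 N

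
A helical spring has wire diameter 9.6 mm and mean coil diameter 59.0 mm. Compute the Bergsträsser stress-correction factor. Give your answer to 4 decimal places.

C = D/d = 59.0/9.6 = 6.1458
K_B = (4C+2)/(4C−3) = 26.583/21.583 = 1.2317

1.2317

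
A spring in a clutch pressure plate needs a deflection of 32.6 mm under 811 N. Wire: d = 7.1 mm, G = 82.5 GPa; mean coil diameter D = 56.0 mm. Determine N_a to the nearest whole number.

Required rate k = F/δ = 811/32.6 = 24.877 N/mm
N_a = Gd⁴/(8D³k) = (82.5×10³ × 7.1⁴)/(8 × 56.0³ × 24.877)
    = 2.09646e+08 / 3.49508e+07 = 5.998 → 6 coils

6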